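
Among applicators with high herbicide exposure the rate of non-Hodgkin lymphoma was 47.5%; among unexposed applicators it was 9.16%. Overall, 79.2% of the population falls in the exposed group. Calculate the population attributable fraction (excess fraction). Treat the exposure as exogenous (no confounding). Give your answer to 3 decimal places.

p₁ = 0.475, p₀ = 0.0916.
Overall risk P(Y=1) = π·p₁ + (1−π)·p₀ = 0.792×0.475 + 0.208×0.0916 = 0.39525.
Under exogeneity, PAF = [P(Y=1) − p₀] / P(Y=1).
PAF = (0.39525 − 0.0916) / 0.39525 ≈ 0.7682

PAF ≈ 0.768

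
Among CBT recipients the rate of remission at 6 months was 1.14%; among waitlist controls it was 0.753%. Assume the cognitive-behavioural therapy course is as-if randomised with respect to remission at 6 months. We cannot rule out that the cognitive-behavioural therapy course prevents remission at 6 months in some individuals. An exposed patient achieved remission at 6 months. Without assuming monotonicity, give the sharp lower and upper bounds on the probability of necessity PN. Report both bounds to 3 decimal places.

p₁ = 0.0114, p₀ = 0.00753.
Under exogeneity alone the bounds on PN are max{0,(p₁−p₀)/p₁} ≤ PN ≤ min{1,(1−p₀)/p₁}.
  lower = (p₁ − p₀)/p₁ = 0.00387 / 0.0114 ≈ 0.3395
  upper = min{1, (1 − p₀)/p₁} = 0.99247 / 0.0114 ≈ 87.0588 → capped at 1

0.339 ≤ PN ≤ 1.000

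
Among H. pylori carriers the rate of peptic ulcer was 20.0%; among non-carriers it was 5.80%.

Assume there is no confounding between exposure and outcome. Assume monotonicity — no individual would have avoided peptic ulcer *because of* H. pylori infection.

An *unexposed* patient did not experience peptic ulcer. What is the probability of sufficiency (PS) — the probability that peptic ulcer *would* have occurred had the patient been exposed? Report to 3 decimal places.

p₁ = 0.2, p₀ = 0.058.
Under exogeneity and monotonicity, PS = (p₁ − p₀) / (1 − p₀).
PS = (0.2 − 0.058) / (1 − 0.058) = 0.142 / 0.942 ≈ 0.1507

PS ≈ 0.151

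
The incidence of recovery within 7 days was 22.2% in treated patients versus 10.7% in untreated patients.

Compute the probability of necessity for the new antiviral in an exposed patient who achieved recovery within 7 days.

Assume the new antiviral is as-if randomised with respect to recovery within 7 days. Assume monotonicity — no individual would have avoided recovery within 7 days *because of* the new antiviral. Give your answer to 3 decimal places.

p₁ = 0.222, p₀ = 0.107.
Under exogeneity and monotonicity, PN = (p₁ − p₀) / p₁.
PN = (0.222 − 0.107) / 0.222 = 0.115 / 0.222 ≈ 0.5180

PN ≈ 0.518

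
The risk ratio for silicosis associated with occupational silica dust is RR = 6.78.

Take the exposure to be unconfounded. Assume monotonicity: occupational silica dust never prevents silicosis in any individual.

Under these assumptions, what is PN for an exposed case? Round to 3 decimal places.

PN ≈ 0.853

Under exogeneity and monotonicity, PN = (RR − 1) / RR = 1 − 1/RR.
PN = (6.78 − 1) / 6.78 = 5.78 / 6.78 ≈ 0.8525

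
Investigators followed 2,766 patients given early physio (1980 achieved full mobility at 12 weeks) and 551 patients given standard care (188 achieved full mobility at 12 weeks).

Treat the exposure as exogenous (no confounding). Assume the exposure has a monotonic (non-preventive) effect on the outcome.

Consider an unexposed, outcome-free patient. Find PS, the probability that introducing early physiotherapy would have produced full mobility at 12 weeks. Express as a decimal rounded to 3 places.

PS ≈ 0.569

p₁ = P(outcome | exposed) = 1980/2766 = 0.71584
p₀ = P(outcome | unexposed) = 188/551 = 0.3412
Under exogeneity and monotonicity, PS = (p₁ − p₀) / (1 − p₀).
PS = (0.71584 − 0.3412) / (1 − 0.3412) = 0.37464 / 0.6588 ≈ 0.5687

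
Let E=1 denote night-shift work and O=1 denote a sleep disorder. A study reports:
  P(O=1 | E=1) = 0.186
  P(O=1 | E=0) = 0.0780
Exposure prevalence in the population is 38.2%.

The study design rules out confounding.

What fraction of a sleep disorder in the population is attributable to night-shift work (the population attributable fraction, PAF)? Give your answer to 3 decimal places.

Let p₁ = 0.186, p₀ = 0.078.
Overall risk P(Y=1) = π·p₁ + (1−π)·p₀ = 0.382×0.186 + 0.618×0.078 = 0.11926.
Under exogeneity, PAF = [P(Y=1) − p₀] / P(Y=1).
PAF = (0.11926 − 0.078) / 0.11926 ≈ 0.3459

PAF ≈ 0.346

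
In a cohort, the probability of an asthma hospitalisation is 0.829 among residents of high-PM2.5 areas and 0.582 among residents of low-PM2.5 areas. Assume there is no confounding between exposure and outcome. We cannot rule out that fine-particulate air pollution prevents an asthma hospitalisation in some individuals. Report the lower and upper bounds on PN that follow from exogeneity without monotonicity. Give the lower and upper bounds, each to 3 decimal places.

Let p₁ = 0.829, p₀ = 0.582.
Under exogeneity alone the bounds on PN are max{0,(p₁−p₀)/p₁} ≤ PN ≤ min{1,(1−p₀)/p₁}.
  lower = (p₁ − p₀)/p₁ = 0.247 / 0.829 ≈ 0.2979
  upper = min{1, (1 − p₀)/p₁} = 0.418 / 0.829 ≈ 0.5042

0.298 ≤ PN ≤ 0.504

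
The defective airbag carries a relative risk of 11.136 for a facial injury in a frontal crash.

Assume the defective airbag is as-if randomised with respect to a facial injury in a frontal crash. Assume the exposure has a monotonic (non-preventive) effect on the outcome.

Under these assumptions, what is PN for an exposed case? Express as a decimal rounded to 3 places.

PN ≈ 0.910

Under exogeneity and monotonicity, PN = (RR − 1) / RR = 1 − 1/RR.
PN = (11.136 − 1) / 11.136 = 10.14 / 11.136 ≈ 0.9102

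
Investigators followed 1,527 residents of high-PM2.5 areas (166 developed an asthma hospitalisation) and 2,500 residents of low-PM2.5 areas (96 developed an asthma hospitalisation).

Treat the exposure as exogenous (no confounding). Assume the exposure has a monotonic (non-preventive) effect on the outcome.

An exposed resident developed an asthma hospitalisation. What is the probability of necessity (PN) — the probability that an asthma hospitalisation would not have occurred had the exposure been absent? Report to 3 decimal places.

p₁ = P(outcome | exposed) = 166/1527 = 0.10871
p₀ = P(outcome | unexposed) = 96/2500 = 0.0384
Under exogeneity and monotonicity, PN = (p₁ − p₀) / p₁.
PN = (0.10871 − 0.0384) / 0.10871 = 0.07031 / 0.10871 ≈ 0.6468

PN ≈ 0.647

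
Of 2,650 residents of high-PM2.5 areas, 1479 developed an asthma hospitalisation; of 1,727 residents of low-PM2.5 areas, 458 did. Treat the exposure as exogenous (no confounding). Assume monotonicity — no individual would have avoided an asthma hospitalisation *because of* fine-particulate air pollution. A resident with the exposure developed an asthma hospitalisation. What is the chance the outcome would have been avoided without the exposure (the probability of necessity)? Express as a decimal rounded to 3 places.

PN ≈ 0.525

p₁ = P(outcome | exposed) = 1479/2650 = 0.55811
p₀ = P(outcome | unexposed) = 458/1727 = 0.2652
Under exogeneity and monotonicity, PN = (p₁ − p₀) / p₁.
PN = (0.55811 − 0.2652) / 0.55811 = 0.29291 / 0.55811 ≈ 0.5248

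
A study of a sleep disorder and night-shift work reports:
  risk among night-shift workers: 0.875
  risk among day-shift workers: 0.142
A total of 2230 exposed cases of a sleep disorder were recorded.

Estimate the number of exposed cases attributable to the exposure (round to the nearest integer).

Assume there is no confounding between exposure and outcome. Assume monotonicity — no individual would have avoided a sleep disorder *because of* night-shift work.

about 1868 cases

Let p₁ = 0.875, p₀ = 0.142.
PN = (p₁ − p₀)/p₁ = (0.875 − 0.142) / 0.875 ≈ 0.83771.
Attributable cases ≈ PN × (exposed cases) = 0.83771 × 2230 ≈ 1868.10.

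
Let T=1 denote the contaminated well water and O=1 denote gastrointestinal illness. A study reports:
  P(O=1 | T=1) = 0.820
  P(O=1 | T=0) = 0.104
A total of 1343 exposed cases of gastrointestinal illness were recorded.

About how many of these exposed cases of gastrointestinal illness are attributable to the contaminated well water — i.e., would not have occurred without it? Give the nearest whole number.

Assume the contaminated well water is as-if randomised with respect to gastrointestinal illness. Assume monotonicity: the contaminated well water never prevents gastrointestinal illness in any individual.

about 1173 cases

Let p₁ = 0.82, p₀ = 0.104.
PN = (p₁ − p₀)/p₁ = (0.82 − 0.104) / 0.82 ≈ 0.87317.
Attributable cases ≈ PN × (exposed cases) = 0.87317 × 1343 ≈ 1172.67.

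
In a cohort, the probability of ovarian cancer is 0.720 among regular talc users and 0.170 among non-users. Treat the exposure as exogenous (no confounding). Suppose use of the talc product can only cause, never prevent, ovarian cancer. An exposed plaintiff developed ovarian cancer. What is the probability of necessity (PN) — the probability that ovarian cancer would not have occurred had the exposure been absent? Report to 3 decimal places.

Let p₁ = 0.72, p₀ = 0.17.
Under exogeneity and monotonicity, PN = (p₁ − p₀) / p₁.
PN = (0.72 − 0.17) / 0.72 = 0.55 / 0.72 ≈ 0.7639

PN ≈ 0.764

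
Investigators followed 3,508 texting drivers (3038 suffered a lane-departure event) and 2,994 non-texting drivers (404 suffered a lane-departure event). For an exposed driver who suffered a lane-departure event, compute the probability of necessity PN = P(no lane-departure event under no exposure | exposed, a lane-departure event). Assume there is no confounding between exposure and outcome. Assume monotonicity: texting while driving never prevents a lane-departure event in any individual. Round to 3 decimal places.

PN ≈ 0.844

p₁ = P(outcome | exposed) = 3038/3508 = 0.86602
p₀ = P(outcome | unexposed) = 404/2994 = 0.13494
Under exogeneity and monotonicity, PN = (p₁ − p₀) / p₁.
PN = (0.86602 − 0.13494) / 0.86602 = 0.73108 / 0.86602 ≈ 0.8442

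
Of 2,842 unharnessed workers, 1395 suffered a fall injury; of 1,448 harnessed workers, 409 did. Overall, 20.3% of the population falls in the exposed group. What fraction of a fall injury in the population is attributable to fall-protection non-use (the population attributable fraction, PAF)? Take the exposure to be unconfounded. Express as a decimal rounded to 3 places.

PAF ≈ 0.130

p₁ = P(outcome | exposed) = 1395/2842 = 0.49085
p₀ = P(outcome | unexposed) = 409/1448 = 0.28246
Overall risk P(Y=1) = π·p₁ + (1−π)·p₀ = 0.203×0.49085 + 0.797×0.28246 = 0.32476.
Under exogeneity, PAF = [P(Y=1) − p₀] / P(Y=1).
PAF = (0.32476 − 0.28246) / 0.32476 ≈ 0.1303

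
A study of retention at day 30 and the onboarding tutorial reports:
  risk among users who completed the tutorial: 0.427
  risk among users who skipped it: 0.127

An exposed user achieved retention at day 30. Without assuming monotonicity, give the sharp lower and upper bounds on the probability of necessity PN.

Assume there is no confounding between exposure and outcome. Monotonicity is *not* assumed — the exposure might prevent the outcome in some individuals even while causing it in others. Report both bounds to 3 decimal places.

Let p₁ = 0.427, p₀ = 0.127.
Under exogeneity alone the bounds on PN are max{0,(p₁−p₀)/p₁} ≤ PN ≤ min{1,(1−p₀)/p₁}.
  lower = (p₁ − p₀)/p₁ = 0.3 / 0.427 ≈ 0.7026
  upper = min{1, (1 − p₀)/p₁} = 0.873 / 0.427 ≈ 2.0445 → capped at 1

0.703 ≤ PN ≤ 1.000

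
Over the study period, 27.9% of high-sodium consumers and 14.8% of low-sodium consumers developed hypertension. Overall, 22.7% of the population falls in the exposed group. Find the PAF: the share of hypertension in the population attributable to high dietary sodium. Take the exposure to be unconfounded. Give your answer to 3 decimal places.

p₁ = 0.279, p₀ = 0.148.
Overall risk P(Y=1) = π·p₁ + (1−π)·p₀ = 0.227×0.279 + 0.773×0.148 = 0.17774.
Under exogeneity, PAF = [P(Y=1) − p₀] / P(Y=1).
PAF = (0.17774 − 0.148) / 0.17774 ≈ 0.1673

PAF ≈ 0.167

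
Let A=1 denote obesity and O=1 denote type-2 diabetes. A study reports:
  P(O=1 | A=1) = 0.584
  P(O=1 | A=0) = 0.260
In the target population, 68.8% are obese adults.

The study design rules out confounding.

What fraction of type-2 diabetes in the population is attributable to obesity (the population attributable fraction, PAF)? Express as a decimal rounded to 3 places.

Let p₁ = 0.584, p₀ = 0.26.
Overall risk P(Y=1) = π·p₁ + (1−π)·p₀ = 0.688×0.584 + 0.312×0.26 = 0.48291.
Under exogeneity, PAF = [P(Y=1) − p₀] / P(Y=1).
PAF = (0.48291 − 0.26) / 0.48291 ≈ 0.4616

PAF ≈ 0.462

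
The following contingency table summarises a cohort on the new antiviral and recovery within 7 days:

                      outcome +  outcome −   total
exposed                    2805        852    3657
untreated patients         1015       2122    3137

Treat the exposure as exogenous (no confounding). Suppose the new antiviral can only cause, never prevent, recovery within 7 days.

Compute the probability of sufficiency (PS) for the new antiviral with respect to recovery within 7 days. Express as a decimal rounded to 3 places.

PS ≈ 0.656

p₁ = P(outcome | exposed) = 2805/3657 = 0.76702
p₀ = P(outcome | unexposed) = 1015/3137 = 0.32356
Under exogeneity and monotonicity, PS = (p₁ − p₀)/(1 − p₀).
PS = (0.76702 − 0.32356) / 0.67644 ≈ 0.6556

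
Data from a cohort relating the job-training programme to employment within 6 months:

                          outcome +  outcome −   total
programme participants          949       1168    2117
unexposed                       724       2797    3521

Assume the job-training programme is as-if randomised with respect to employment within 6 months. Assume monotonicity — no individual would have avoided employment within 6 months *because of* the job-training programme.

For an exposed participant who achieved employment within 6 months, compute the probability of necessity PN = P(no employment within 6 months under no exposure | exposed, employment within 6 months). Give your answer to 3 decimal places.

p₁ = P(outcome | exposed) = 949/2117 = 0.44828
p₀ = P(outcome | unexposed) = 724/3521 = 0.20562
Under exogeneity and monotonicity, PN = (p₁ − p₀)/p₁.
PN = (0.44828 − 0.20562) / 0.44828 ≈ 0.5413

PN ≈ 0.541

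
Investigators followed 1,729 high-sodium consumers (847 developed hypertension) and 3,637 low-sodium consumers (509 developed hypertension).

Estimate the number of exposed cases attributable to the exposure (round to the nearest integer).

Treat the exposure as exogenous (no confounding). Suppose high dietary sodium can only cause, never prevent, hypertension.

p₁ = P(outcome | exposed) = 847/1729 = 0.48988
p₀ = P(outcome | unexposed) = 509/3637 = 0.13995
PN = (p₁ − p₀)/p₁ = (0.48988 − 0.13995) / 0.48988 ≈ 0.71432.
Attributable cases ≈ PN × (exposed cases) = 0.71432 × 847 ≈ 605.03.

about 605 cases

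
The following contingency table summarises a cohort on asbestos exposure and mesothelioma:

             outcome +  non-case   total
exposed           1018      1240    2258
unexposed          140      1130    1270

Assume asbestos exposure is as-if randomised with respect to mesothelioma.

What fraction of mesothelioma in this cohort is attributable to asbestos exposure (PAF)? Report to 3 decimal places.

PAF ≈ 0.664

p₁ = P(outcome | exposed) = 1018/2258 = 0.45084
p₀ = P(outcome | unexposed) = 140/1270 = 0.11024
Exposure prevalence π = 2258/3528 = 0.64002; overall risk P(Y=1) = 0.32823.
Under exogeneity, PAF = [P(Y=1) − p₀]/P(Y=1).
PAF = (0.32823 − 0.11024) / 0.32823 ≈ 0.6642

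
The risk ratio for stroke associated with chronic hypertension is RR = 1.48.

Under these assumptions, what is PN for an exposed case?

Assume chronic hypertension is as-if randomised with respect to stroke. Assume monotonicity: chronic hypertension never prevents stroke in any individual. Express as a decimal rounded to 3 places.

Under exogeneity and monotonicity, PN = (RR − 1) / RR = 1 − 1/RR.
PN = (1.48 − 1) / 1.48 = 0.48 / 1.48 ≈ 0.3243

PN ≈ 0.324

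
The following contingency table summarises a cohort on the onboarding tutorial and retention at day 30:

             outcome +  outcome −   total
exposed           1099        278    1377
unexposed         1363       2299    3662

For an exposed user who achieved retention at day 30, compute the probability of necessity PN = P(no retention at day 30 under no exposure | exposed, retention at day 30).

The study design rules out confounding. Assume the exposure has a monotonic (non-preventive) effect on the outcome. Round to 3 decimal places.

p₁ = P(outcome | exposed) = 1099/1377 = 0.79811
p₀ = P(outcome | unexposed) = 1363/3662 = 0.3722
Under exogeneity and monotonicity, PN = (p₁ − p₀) / p₁.
PN = (0.79811 − 0.3722) / 0.79811 = 0.42591 / 0.79811 ≈ 0.5336

PN ≈ 0.534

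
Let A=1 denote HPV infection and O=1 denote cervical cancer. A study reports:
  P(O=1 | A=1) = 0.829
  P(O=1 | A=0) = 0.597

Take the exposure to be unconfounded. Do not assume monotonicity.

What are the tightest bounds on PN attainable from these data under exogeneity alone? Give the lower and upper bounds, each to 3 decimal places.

Let p₁ = 0.829, p₀ = 0.597.
Under exogeneity alone the bounds on PN are max{0,(p₁−p₀)/p₁} ≤ PN ≤ min{1,(1−p₀)/p₁}.
  lower = (p₁ − p₀)/p₁ = 0.232 / 0.829 ≈ 0.2799
  upper = min{1, (1 − p₀)/p₁} = 0.403 / 0.829 ≈ 0.4861

0.280 ≤ PN ≤ 0.486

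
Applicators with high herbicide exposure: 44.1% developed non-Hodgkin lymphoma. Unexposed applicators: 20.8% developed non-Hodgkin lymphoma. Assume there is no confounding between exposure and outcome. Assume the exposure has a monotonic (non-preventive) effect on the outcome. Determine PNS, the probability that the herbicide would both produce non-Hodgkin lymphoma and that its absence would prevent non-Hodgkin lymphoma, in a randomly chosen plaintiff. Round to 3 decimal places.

PNS ≈ 0.233

p₁ = 0.441, p₀ = 0.208.
Under exogeneity and monotonicity, PNS = p₁ − p₀.
PNS = 0.441 − 0.208 = 0.233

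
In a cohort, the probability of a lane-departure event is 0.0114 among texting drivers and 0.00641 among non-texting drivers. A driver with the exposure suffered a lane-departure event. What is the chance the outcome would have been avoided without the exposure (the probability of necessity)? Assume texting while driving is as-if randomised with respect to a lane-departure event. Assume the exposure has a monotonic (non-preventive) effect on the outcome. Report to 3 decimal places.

Let p₁ = 0.0114, p₀ = 0.00641.
Under exogeneity and monotonicity, PN = (p₁ − p₀) / p₁.
PN = (0.0114 − 0.00641) / 0.0114 = 0.00499 / 0.0114 ≈ 0.4377

PN ≈ 0.438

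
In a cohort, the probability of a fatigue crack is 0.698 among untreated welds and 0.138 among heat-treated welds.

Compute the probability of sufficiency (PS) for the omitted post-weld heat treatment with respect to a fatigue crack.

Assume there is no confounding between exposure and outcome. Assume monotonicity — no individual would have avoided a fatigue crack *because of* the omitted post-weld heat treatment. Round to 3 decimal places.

PS ≈ 0.650

Let p₁ = 0.698, p₀ = 0.138.
Under exogeneity and monotonicity, PS = (p₁ − p₀) / (1 − p₀).
PS = (0.698 − 0.138) / (1 − 0.138) = 0.56 / 0.862 ≈ 0.6497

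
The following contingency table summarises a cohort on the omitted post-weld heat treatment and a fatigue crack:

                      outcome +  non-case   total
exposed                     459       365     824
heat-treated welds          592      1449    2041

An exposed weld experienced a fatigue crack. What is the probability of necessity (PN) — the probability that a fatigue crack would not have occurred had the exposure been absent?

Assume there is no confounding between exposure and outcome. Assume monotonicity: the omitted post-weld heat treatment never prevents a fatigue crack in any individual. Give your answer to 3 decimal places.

PN ≈ 0.479

p₁ = P(outcome | exposed) = 459/824 = 0.55704
p₀ = P(outcome | unexposed) = 592/2041 = 0.29005
Under exogeneity and monotonicity, PN = (p₁ − p₀)/p₁.
PN = (0.55704 − 0.29005) / 0.55704 ≈ 0.4793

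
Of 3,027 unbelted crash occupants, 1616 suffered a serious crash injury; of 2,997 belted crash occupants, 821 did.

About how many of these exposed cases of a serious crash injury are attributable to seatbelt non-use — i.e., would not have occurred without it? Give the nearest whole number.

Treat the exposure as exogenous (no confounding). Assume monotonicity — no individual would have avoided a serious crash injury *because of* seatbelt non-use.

p₁ = P(outcome | exposed) = 1616/3027 = 0.53386
p₀ = P(outcome | unexposed) = 821/2997 = 0.27394
PN = (p₁ − p₀)/p₁ = (0.53386 − 0.27394) / 0.53386 ≈ 0.48687.
Attributable cases ≈ PN × (exposed cases) = 0.48687 × 1616 ≈ 786.78.

about 787 cases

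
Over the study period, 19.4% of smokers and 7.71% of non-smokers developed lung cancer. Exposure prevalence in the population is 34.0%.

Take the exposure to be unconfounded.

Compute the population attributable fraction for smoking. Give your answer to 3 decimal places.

p₁ = 0.194, p₀ = 0.0771.
Overall risk P(Y=1) = π·p₁ + (1−π)·p₀ = 0.34×0.194 + 0.66×0.0771 = 0.11685.
Under exogeneity, PAF = [P(Y=1) − p₀] / P(Y=1).
PAF = (0.11685 − 0.0771) / 0.11685 ≈ 0.3402

PAF ≈ 0.340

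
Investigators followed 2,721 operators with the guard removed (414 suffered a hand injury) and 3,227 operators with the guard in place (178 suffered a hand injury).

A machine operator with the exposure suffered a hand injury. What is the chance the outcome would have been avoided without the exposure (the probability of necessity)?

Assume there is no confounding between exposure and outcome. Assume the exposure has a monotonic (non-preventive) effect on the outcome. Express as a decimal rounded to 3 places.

p₁ = P(outcome | exposed) = 414/2721 = 0.15215
p₀ = P(outcome | unexposed) = 178/3227 = 0.05516
Under exogeneity and monotonicity, PN = (p₁ − p₀) / p₁.
PN = (0.15215 − 0.05516) / 0.15215 = 0.09699 / 0.15215 ≈ 0.6375

PN ≈ 0.637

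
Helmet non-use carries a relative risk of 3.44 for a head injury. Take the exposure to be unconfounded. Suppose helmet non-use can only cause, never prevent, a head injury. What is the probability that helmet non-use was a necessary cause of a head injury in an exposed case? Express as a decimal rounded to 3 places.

PN ≈ 0.709

Under exogeneity and monotonicity, PN = (RR − 1) / RR = 1 − 1/RR.
PN = (3.44 − 1) / 3.44 = 2.44 / 3.44 ≈ 0.7093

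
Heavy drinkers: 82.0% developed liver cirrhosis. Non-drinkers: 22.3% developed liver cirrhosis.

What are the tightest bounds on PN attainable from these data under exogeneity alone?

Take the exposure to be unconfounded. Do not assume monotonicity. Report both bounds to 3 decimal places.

0.728 ≤ PN ≤ 0.948

p₁ = 0.82, p₀ = 0.223.
Under exogeneity alone the bounds on PN are max{0,(p₁−p₀)/p₁} ≤ PN ≤ min{1,(1−p₀)/p₁}.
  lower = (p₁ − p₀)/p₁ = 0.597 / 0.82 ≈ 0.7280
  upper = min{1, (1 − p₀)/p₁} = 0.777 / 0.82 ≈ 0.9476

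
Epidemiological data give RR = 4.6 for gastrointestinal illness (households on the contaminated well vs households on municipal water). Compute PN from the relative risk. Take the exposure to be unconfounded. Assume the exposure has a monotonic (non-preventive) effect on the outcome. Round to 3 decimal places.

PN ≈ 0.783

Under exogeneity and monotonicity, PN = (RR − 1) / RR = 1 − 1/RR.
PN = (4.6 − 1) / 4.6 = 3.6 / 4.6 ≈ 0.7826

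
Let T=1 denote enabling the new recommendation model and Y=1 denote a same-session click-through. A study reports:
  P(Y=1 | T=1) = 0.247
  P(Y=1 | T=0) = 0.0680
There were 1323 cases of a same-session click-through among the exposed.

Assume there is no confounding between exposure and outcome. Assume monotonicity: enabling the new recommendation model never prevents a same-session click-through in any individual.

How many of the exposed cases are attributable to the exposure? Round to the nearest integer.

Let p₁ = 0.247, p₀ = 0.068.
PN = (p₁ − p₀)/p₁ = (0.247 − 0.068) / 0.247 ≈ 0.72470.
Attributable cases ≈ PN × (exposed cases) = 0.72470 × 1323 ≈ 958.77.

about 959 cases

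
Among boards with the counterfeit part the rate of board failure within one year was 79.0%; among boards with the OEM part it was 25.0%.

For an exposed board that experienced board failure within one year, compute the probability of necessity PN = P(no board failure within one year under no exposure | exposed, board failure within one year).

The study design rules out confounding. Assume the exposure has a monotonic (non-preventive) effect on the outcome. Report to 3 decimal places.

p₁ = 0.79, p₀ = 0.25.
Under exogeneity and monotonicity, PN = (p₁ − p₀) / p₁.
PN = (0.79 − 0.25) / 0.79 = 0.54 / 0.79 ≈ 0.6835

PN ≈ 0.684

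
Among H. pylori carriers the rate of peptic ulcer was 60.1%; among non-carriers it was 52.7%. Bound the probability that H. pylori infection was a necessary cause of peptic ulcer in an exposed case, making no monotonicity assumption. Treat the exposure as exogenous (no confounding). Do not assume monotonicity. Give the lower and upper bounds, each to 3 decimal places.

p₁ = 0.601, p₀ = 0.527.
Under exogeneity alone the bounds on PN are max{0,(p₁−p₀)/p₁} ≤ PN ≤ min{1,(1−p₀)/p₁}.
  lower = (p₁ − p₀)/p₁ = 0.074 / 0.601 ≈ 0.1231
  upper = min{1, (1 − p₀)/p₁} = 0.473 / 0.601 ≈ 0.7870

0.123 ≤ PN ≤ 0.787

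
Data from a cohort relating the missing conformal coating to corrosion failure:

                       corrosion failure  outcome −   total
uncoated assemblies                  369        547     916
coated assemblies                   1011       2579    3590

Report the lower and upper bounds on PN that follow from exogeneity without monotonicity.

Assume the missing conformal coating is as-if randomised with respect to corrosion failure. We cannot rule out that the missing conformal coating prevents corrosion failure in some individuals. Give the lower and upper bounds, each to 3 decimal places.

p₁ = P(outcome | exposed) = 369/916 = 0.40284
p₀ = P(outcome | unexposed) = 1011/3590 = 0.28162
Under exogeneity alone the bounds on PN are max{0,(p₁−p₀)/p₁} ≤ PN ≤ min{1,(1−p₀)/p₁}.
  lower = (p₁ − p₀)/p₁ = 0.12122 / 0.40284 ≈ 0.3009
  upper = min{1, (1 − p₀)/p₁} = 0.71838 / 0.40284 ≈ 1.7833 → capped at 1

0.301 ≤ PN ≤ 1.000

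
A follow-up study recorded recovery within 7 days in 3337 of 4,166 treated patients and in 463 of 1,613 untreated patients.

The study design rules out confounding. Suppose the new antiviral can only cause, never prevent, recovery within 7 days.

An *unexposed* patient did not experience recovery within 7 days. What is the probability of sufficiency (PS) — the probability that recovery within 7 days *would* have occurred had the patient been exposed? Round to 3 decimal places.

p₁ = P(outcome | exposed) = 3337/4166 = 0.80101
p₀ = P(outcome | unexposed) = 463/1613 = 0.28704
Under exogeneity and monotonicity, PS = (p₁ − p₀) / (1 − p₀).
PS = (0.80101 − 0.28704) / (1 − 0.28704) = 0.51397 / 0.71296 ≈ 0.7209

PS ≈ 0.721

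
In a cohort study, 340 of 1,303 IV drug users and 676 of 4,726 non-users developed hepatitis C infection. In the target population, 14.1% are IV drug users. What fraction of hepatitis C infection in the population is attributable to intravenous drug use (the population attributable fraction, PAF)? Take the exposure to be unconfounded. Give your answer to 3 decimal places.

PAF ≈ 0.104

p₁ = P(outcome | exposed) = 340/1303 = 0.26094
p₀ = P(outcome | unexposed) = 676/4726 = 0.14304
Overall risk P(Y=1) = π·p₁ + (1−π)·p₀ = 0.141×0.26094 + 0.859×0.14304 = 0.15966.
Under exogeneity, PAF = [P(Y=1) − p₀] / P(Y=1).
PAF = (0.15966 − 0.14304) / 0.15966 ≈ 0.1041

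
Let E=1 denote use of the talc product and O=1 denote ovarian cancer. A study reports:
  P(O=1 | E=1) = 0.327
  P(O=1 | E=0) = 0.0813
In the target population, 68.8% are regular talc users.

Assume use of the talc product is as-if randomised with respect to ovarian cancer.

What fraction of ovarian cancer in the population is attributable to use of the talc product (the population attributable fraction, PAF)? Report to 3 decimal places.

PAF ≈ 0.675

Let p₁ = 0.327, p₀ = 0.0813.
Overall risk P(Y=1) = π·p₁ + (1−π)·p₀ = 0.688×0.327 + 0.312×0.0813 = 0.25034.
Under exogeneity, PAF = [P(Y=1) − p₀] / P(Y=1).
PAF = (0.25034 − 0.0813) / 0.25034 ≈ 0.6752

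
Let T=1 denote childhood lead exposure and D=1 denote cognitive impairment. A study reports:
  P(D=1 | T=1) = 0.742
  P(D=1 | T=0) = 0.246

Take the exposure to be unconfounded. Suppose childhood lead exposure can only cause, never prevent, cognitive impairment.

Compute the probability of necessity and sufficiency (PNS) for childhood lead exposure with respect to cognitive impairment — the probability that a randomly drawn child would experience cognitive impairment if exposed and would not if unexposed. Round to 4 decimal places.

Let p₁ = 0.742, p₀ = 0.246.
Under exogeneity and monotonicity, PNS = p₁ − p₀.
PNS = 0.742 − 0.246 = 0.496

PNS ≈ 0.4960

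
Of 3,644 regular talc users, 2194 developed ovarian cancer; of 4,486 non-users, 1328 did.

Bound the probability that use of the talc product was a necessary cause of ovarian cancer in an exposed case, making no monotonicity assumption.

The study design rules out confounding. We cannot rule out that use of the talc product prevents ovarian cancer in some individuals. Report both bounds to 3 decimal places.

p₁ = P(outcome | exposed) = 2194/3644 = 0.60209
p₀ = P(outcome | unexposed) = 1328/4486 = 0.29603
Under exogeneity alone the bounds on PN are max{0,(p₁−p₀)/p₁} ≤ PN ≤ min{1,(1−p₀)/p₁}.
  lower = (p₁ − p₀)/p₁ = 0.30605 / 0.60209 ≈ 0.5083
  upper = min{1, (1 − p₀)/p₁} = 0.70397 / 0.60209 ≈ 1.1692 → capped at 1

0.508 ≤ PN ≤ 1.000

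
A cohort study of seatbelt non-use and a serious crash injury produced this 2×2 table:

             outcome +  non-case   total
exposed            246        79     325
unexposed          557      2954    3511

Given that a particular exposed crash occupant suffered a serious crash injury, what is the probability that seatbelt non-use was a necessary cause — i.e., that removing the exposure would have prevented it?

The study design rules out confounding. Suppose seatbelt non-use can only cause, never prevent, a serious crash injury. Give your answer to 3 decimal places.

p₁ = P(outcome | exposed) = 246/325 = 0.75692
p₀ = P(outcome | unexposed) = 557/3511 = 0.15864
Under exogeneity and monotonicity, PN = (p₁ − p₀)/p₁.
PN = (0.75692 − 0.15864) / 0.75692 ≈ 0.7904

PN ≈ 0.790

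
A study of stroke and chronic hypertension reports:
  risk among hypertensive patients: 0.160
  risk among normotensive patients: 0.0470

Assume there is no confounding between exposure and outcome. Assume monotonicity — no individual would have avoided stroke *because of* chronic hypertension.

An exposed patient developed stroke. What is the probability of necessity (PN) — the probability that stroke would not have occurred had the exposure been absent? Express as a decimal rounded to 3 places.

Let p₁ = 0.16, p₀ = 0.047.
Under exogeneity and monotonicity, PN = (p₁ − p₀) / p₁.
PN = (0.16 − 0.047) / 0.16 = 0.113 / 0.16 ≈ 0.7063

PN ≈ 0.706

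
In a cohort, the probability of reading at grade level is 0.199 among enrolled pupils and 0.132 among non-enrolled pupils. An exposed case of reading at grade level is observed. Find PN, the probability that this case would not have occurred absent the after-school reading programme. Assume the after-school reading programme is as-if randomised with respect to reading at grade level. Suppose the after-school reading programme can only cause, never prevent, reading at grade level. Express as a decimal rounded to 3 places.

Let p₁ = 0.199, p₀ = 0.132.
Under exogeneity and monotonicity, PN = (p₁ − p₀) / p₁.
PN = (0.199 − 0.132) / 0.199 = 0.067 / 0.199 ≈ 0.3367

PN ≈ 0.337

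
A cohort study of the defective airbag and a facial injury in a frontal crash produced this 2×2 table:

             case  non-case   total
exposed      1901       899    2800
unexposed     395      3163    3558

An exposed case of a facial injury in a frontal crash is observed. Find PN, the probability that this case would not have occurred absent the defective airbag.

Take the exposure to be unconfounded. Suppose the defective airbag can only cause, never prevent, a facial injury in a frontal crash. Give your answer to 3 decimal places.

PN ≈ 0.836

p₁ = P(outcome | exposed) = 1901/2800 = 0.67893
p₀ = P(outcome | unexposed) = 395/3558 = 0.11102
Under exogeneity and monotonicity, PN = (p₁ − p₀) / p₁.
PN = (0.67893 − 0.11102) / 0.67893 = 0.56791 / 0.67893 ≈ 0.8365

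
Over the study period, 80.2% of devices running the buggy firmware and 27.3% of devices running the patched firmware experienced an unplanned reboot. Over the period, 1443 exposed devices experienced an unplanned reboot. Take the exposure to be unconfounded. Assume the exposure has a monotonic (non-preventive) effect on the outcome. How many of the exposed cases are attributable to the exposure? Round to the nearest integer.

p₁ = 0.802, p₀ = 0.273.
PN = (p₁ − p₀)/p₁ = (0.802 − 0.273) / 0.802 ≈ 0.65960.
Attributable cases ≈ PN × (exposed cases) = 0.65960 × 1443 ≈ 951.80.

about 952 cases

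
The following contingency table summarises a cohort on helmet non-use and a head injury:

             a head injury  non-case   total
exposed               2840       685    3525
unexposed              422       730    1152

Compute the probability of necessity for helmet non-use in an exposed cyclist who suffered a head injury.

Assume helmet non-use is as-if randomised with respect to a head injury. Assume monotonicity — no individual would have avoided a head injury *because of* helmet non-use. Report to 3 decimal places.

p₁ = P(outcome | exposed) = 2840/3525 = 0.80567
p₀ = P(outcome | unexposed) = 422/1152 = 0.36632
Under exogeneity and monotonicity, PN = (p₁ − p₀)/p₁.
PN = (0.80567 − 0.36632) / 0.80567 ≈ 0.5453

PN ≈ 0.545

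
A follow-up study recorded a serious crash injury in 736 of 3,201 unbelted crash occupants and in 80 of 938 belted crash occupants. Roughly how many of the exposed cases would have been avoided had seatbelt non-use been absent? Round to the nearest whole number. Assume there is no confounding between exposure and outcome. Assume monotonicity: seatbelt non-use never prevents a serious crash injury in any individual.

about 463 cases

p₁ = P(outcome | exposed) = 736/3201 = 0.22993
p₀ = P(outcome | unexposed) = 80/938 = 0.085288
PN = (p₁ − p₀)/p₁ = (0.22993 − 0.085288) / 0.22993 ≈ 0.62907.
Attributable cases ≈ PN × (exposed cases) = 0.62907 × 736 ≈ 462.99.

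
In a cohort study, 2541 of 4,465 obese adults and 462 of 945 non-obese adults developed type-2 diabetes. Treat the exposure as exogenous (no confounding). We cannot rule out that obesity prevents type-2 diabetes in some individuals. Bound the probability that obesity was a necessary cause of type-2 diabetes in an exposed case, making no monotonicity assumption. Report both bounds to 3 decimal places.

0.141 ≤ PN ≤ 0.898

p₁ = P(outcome | exposed) = 2541/4465 = 0.56909
p₀ = P(outcome | unexposed) = 462/945 = 0.48889
Under exogeneity alone the bounds on PN are max{0,(p₁−p₀)/p₁} ≤ PN ≤ min{1,(1−p₀)/p₁}.
  lower = (p₁ − p₀)/p₁ = 0.080204 / 0.56909 ≈ 0.1409
  upper = min{1, (1 − p₀)/p₁} = 0.51111 / 0.56909 ≈ 0.8981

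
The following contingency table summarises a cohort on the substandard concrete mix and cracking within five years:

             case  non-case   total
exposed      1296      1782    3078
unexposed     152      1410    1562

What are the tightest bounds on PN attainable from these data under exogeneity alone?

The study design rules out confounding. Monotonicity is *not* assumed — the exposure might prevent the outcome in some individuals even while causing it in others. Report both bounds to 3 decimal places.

0.769 ≤ PN ≤ 1.000

p₁ = P(outcome | exposed) = 1296/3078 = 0.42105
p₀ = P(outcome | unexposed) = 152/1562 = 0.097311
Under exogeneity alone the bounds on PN are max{0,(p₁−p₀)/p₁} ≤ PN ≤ min{1,(1−p₀)/p₁}.
  lower = (p₁ − p₀)/p₁ = 0.32374 / 0.42105 ≈ 0.7689
  upper = min{1, (1 − p₀)/p₁} = 0.90269 / 0.42105 ≈ 2.1439 → capped at 1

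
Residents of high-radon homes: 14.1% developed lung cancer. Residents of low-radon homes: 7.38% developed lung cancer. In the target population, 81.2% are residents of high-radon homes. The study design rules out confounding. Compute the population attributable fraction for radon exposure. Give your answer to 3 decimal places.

PAF ≈ 0.425

p₁ = 0.141, p₀ = 0.0738.
Overall risk P(Y=1) = π·p₁ + (1−π)·p₀ = 0.812×0.141 + 0.188×0.0738 = 0.12837.
Under exogeneity, PAF = [P(Y=1) − p₀] / P(Y=1).
PAF = (0.12837 − 0.0738) / 0.12837 ≈ 0.4251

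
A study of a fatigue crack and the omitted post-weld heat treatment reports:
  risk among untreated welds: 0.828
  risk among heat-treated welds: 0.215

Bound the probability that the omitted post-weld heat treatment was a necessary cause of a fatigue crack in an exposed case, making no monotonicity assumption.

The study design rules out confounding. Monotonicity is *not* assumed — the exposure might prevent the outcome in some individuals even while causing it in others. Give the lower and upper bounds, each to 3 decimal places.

Let p₁ = 0.828, p₀ = 0.215.
Under exogeneity alone the bounds on PN are max{0,(p₁−p₀)/p₁} ≤ PN ≤ min{1,(1−p₀)/p₁}.
  lower = (p₁ − p₀)/p₁ = 0.613 / 0.828 ≈ 0.7403
  upper = min{1, (1 − p₀)/p₁} = 0.785 / 0.828 ≈ 0.9481

0.740 ≤ PN ≤ 0.948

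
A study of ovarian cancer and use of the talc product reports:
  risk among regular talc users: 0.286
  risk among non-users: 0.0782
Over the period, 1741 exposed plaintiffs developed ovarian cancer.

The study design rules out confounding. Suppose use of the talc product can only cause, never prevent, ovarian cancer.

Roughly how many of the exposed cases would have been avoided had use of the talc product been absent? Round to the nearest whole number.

about 1265 cases

Let p₁ = 0.286, p₀ = 0.0782.
PN = (p₁ − p₀)/p₁ = (0.286 − 0.0782) / 0.286 ≈ 0.72657.
Attributable cases ≈ PN × (exposed cases) = 0.72657 × 1741 ≈ 1264.96.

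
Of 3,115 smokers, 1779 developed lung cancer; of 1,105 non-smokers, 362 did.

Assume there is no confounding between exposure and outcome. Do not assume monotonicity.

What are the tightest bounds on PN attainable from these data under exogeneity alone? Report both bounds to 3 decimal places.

p₁ = P(outcome | exposed) = 1779/3115 = 0.57111
p₀ = P(outcome | unexposed) = 362/1105 = 0.3276
Under exogeneity alone the bounds on PN are max{0,(p₁−p₀)/p₁} ≤ PN ≤ min{1,(1−p₀)/p₁}.
  lower = (p₁ − p₀)/p₁ = 0.24351 / 0.57111 ≈ 0.4264
  upper = min{1, (1 − p₀)/p₁} = 0.6724 / 0.57111 ≈ 1.1774 → capped at 1

0.426 ≤ PN ≤ 1.000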